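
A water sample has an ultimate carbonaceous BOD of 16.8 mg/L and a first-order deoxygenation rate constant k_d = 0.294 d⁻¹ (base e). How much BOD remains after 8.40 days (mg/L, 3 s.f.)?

L ≈ 1.42 mg/L

L_t = L₀ e^(−k_d t) = 16.8 × e^(−0.294×8.40) = 16.8 × 0.08462 = 1.422 mg/L.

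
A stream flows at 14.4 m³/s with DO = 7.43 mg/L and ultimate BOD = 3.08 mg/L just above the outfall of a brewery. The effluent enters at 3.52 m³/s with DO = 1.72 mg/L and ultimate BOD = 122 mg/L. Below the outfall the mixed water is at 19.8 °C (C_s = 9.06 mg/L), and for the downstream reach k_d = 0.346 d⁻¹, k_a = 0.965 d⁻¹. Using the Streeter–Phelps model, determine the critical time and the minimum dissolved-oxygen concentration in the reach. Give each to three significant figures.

t_c ≈ 1.32 d; minimum DO ≈ 3.06 mg/L

Mixed DO = (14.4×7.43 + 3.52×1.72)/(14.4+3.52) = 113.0/17.92 = 6.308 mg/L.
Mixed L₀ = (14.4×3.08 + 3.52×122)/(17.92) = 473.8/17.92 = 26.44 mg/L.
Initial deficit D₀ = C_s − DO₀ = 9.06 − 6.308 = 2.752 mg/L.
t_c = (1/0.6190) ln[(0.965/0.346)(1 − 2.752×0.6190/(0.346×26.44))] = 1.616 × ln(2.270) = 1.324 d.
D_c = (0.346/0.965) × 26.44 × e^(−0.346×1.324) = 0.3585 × 26.44 × 0.6324 = 5.995 mg/L.
Minimum DO = 9.06 − 5.995 = 3.065 mg/L.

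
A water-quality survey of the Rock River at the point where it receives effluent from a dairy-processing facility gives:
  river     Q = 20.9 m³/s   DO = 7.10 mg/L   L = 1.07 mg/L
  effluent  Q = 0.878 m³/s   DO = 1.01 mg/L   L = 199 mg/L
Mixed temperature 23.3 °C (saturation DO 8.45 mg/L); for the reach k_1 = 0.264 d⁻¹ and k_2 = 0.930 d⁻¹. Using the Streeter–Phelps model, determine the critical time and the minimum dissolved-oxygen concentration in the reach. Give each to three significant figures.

Mixed DO = (20.9×7.10 + 0.878×1.01)/(20.9+0.878) = 149.3/21.78 = 6.854 mg/L.
Mixed L₀ = (20.9×1.07 + 0.878×199)/(21.78) = 197.1/21.78 = 9.050 mg/L.
Initial deficit D₀ = C_s − DO₀ = 8.45 − 6.854 = 1.596 mg/L.
t_c = (1/0.6660) ln[(0.930/0.264)(1 − 1.596×0.6660/(0.264×9.050))] = 1.502 × ln(1.956) = 1.007 d.
D_c = (0.264/0.930) × 9.050 × e^(−0.264×1.007) = 0.2839 × 9.050 × 0.7665 = 1.969 mg/L.
Minimum DO = 8.45 − 1.969 = 6.481 mg/L.

t_c ≈ 1.01 d; minimum DO ≈ 6.48 mg/L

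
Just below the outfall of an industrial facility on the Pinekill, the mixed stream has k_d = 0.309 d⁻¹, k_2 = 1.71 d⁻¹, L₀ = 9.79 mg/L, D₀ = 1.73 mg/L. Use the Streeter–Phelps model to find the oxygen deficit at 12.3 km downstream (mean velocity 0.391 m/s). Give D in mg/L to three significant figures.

Travel time t = x/v = 12.3 km / (0.391 m/s) = 12300 m / 0.391 m/s = 31460 s = 0.3641 d.
k_d L₀/(k_2−k_d) = 0.309×9.79/(1.71−0.309) = 3.025/1.401 = 2.159 mg/L.
e^(−k_d t) = e^(−0.309×0.3641) = 0.8936; e^(−k_2 t) = e^(−1.71×0.3641) = 0.5365.
D = 2.159 × (0.8936 − 0.5365) + 1.73 × 0.5365 = 0.7710 + 0.9282 = 1.699 mg/L.

D ≈ 1.70 mg/L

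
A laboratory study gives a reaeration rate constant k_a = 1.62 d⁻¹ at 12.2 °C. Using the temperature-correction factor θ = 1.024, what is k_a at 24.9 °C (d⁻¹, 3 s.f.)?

k_a(T₂) = k_a(T₁) · θ^(T₂−T₁) = 1.62 × 1.024^(24.9−12.2)
= 1.62 × 1.024^12.7 = 1.62 × 1.351 = 2.189 d⁻¹.

k_a ≈ 2.19 d⁻¹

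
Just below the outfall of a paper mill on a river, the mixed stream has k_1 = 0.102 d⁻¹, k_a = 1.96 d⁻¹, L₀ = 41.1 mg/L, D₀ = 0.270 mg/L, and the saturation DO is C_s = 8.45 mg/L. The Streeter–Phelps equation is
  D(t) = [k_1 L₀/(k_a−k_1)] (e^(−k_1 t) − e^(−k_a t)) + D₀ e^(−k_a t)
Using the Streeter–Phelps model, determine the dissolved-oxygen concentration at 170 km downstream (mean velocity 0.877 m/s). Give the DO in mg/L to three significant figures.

DO ≈ 6.68 mg/L

Travel time t = x/v = 170 km / (0.877 m/s) = 170000 m / 0.877 m/s = 193800 s = 2.244 d.
k_1 L₀/(k_a−k_1) = 0.102×41.1/(1.96−0.102) = 4.192/1.858 = 2.256 mg/L.
e^(−k_1 t) = e^(−0.102×2.244) = 0.7955; e^(−k_a t) = e^(−1.96×2.244) = 0.01231.
D = 2.256 × (0.7955 − 0.01231) + 0.270 × 0.01231 = 1.767 + 0.003324 = 1.770 mg/L.
DO = C_s − D = 8.45 − 1.770 = 6.680 mg/L.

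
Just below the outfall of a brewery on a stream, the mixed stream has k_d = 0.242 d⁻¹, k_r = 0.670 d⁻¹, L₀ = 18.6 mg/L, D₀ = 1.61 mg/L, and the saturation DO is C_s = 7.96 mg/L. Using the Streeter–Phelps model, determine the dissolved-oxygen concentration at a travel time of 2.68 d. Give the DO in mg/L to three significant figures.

DO ≈ 3.94 mg/L

k_d L₀/(k_r−k_d) = 0.242×18.6/(0.670−0.242) = 4.501/0.4280 = 10.52 mg/L.
e^(−k_d t) = e^(−0.242×2.680) = 0.5228; e^(−k_r t) = e^(−0.670×2.680) = 0.1660.
D = 10.52 × (0.5228 − 0.1660) + 1.61 × 0.1660 = 3.752 + 0.2673 = 4.019 mg/L.
DO = C_s − D = 7.96 − 4.019 = 3.941 mg/L.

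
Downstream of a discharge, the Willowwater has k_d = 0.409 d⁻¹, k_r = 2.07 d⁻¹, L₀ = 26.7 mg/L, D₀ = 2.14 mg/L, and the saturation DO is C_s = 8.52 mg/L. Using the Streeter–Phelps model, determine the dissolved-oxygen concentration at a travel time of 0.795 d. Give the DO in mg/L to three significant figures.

DO ≈ 4.63 mg/L

k_d L₀/(k_r−k_d) = 0.409×26.7/(2.07−0.409) = 10.92/1.661 = 6.575 mg/L.
e^(−k_d t) = e^(−0.409×0.7950) = 0.7224; e^(−k_r t) = e^(−2.07×0.7950) = 0.1929.
D = 6.575 × (0.7224 − 0.1929) + 2.14 × 0.1929 = 3.481 + 0.4128 = 3.894 mg/L.
DO = C_s − D = 8.52 − 3.894 = 4.626 mg/L.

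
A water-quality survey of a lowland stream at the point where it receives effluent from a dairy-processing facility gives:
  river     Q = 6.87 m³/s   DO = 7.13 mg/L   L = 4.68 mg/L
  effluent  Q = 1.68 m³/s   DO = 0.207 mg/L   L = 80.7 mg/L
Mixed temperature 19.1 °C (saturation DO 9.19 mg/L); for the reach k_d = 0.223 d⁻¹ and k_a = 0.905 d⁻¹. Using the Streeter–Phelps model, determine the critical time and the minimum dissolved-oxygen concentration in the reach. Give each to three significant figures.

t_c ≈ 0.937 d; minimum DO ≈ 5.27 mg/L

Mixed DO = (6.87×7.13 + 1.68×0.207)/(6.87+1.68) = 49.33/8.550 = 5.770 mg/L.
Mixed L₀ = (6.87×4.68 + 1.68×80.7)/(8.550) = 167.7/8.550 = 19.62 mg/L.
Initial deficit D₀ = C_s − DO₀ = 9.19 − 5.770 = 3.420 mg/L.
t_c = (1/0.6820) ln[(0.905/0.223)(1 − 3.420×0.6820/(0.223×19.62))] = 1.466 × ln(1.894) = 0.9368 d.
D_c = (0.223/0.905) × 19.62 × e^(−0.223×0.9368) = 0.2464 × 19.62 × 0.8115 = 3.923 mg/L.
Minimum DO = 9.19 − 3.923 = 5.267 mg/L.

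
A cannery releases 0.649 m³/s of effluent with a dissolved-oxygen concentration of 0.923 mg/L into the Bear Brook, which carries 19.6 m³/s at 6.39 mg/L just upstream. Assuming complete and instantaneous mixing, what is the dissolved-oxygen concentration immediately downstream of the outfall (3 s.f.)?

Flow-weighted mixing: C = (Q_r C_r + Q_w C_w)/(Q_r + Q_w)
= (19.6×6.39 + 0.649×0.923)/(19.6 + 0.649) = 125.8/20.25 = 6.215 mg/L.

6.21 mg/L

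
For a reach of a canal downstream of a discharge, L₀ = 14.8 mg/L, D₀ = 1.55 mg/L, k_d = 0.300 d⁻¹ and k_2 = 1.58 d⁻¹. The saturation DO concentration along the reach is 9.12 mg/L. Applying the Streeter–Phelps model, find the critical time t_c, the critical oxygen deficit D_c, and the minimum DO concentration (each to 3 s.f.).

t_c ≈ 0.835 d; D_c ≈ 2.19 mg/L; min DO ≈ 6.93 mg/L

t_c = [1/(k_2−k_d)] ln[(k_2/k_d)(1 − D₀(k_2−k_d)/(k_d L₀))]
= [1/(1.58−0.300)] ln[(1.58/0.300)(1 − 1.55×1.280/(0.300×14.8))]
= (1/1.280) ln[5.267 × 0.5532] = 0.7812 × ln(2.913) = 0.7812 × 1.069 = 0.8354 d.
D_c = (k_d/k_2) L₀ e^(−k_d t_c) = (0.300/1.58) × 14.8 × e^(−0.300×0.8354) = 0.1899 × 14.8 × 0.7783 = 2.187 mg/L.
Minimum DO = C_s − D_c = 9.12 − 2.187 = 6.933 mg/L.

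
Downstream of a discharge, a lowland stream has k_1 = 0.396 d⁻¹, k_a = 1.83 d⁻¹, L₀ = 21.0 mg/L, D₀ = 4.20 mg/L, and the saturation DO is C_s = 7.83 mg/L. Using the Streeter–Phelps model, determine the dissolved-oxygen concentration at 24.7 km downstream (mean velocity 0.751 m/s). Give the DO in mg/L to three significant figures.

DO ≈ 3.64 mg/L

Travel time t = x/v = 24.7 km / (0.751 m/s) = 24700 m / 0.751 m/s = 32890 s = 0.3807 d.
k_1 L₀/(k_a−k_1) = 0.396×21.0/(1.83−0.396) = 8.316/1.434 = 5.799 mg/L.
e^(−k_1 t) = e^(−0.396×0.3807) = 0.8601; e^(−k_a t) = e^(−1.83×0.3807) = 0.4983.
D = 5.799 × (0.8601 − 0.4983) + 4.20 × 0.4983 = 2.098 + 2.093 = 4.191 mg/L.
DO = C_s − D = 7.83 − 4.191 = 3.639 mg/L.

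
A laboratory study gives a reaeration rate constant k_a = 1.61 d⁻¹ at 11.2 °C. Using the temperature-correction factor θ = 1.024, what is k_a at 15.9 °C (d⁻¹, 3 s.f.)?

k_a ≈ 1.80 d⁻¹

k_a(T₂) = k_a(T₁) · θ^(T₂−T₁) = 1.61 × 1.024^(15.9−11.2)
= 1.61 × 1.024^4.70 = 1.61 × 1.118 = 1.800 d⁻¹.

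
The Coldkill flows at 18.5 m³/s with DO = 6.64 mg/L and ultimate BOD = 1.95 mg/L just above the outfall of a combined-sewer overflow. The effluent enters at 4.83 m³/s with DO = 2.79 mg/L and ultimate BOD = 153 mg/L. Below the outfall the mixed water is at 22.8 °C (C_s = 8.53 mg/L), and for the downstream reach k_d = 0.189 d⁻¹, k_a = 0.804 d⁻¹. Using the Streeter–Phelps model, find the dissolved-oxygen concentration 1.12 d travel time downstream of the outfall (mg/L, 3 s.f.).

Mixed DO = (18.5×6.64 + 4.83×2.79)/(18.5+4.83) = 136.3/23.33 = 5.843 mg/L.
Mixed L₀ = (18.5×1.95 + 4.83×153)/(23.33) = 775.1/23.33 = 33.22 mg/L.
Initial deficit D₀ = C_s − DO₀ = 8.53 − 5.843 = 2.687 mg/L.
D(1.12) = [0.189×33.22/(0.804−0.189)](e^(−0.189×1.12) − e^(−0.804×1.12)) + 2.687 e^(−0.804×1.12)
= 10.21 × (0.8092 − 0.4064) + 2.687 × 0.4064 = 5.205 mg/L.
DO = 8.53 − 5.205 = 3.325 mg/L.

DO ≈ 3.33 mg/L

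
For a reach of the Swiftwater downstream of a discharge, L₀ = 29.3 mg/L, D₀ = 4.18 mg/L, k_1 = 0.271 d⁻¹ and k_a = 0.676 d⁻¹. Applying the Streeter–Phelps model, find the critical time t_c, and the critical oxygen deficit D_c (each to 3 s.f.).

t_c = [1/(k_a−k_1)] ln[(k_a/k_1)(1 − D₀(k_a−k_1)/(k_1 L₀))]
= [1/(0.676−0.271)] ln[(0.676/0.271)(1 − 4.18×0.4050/(0.271×29.3))]
= (1/0.4050) ln[2.494 × 0.7868] = 2.469 × ln(1.963) = 2.469 × 0.6743 = 1.665 d.
L(t_c) = L₀ e^(−k_1 t_c) = 29.3 × 0.6369 = 18.66 mg/L, and at the critical point k_a D_c = k_1 L, so D_c = (0.271/0.676) × 18.66 = 7.481 mg/L.

t_c ≈ 1.66 d; D_c ≈ 7.48 mg/L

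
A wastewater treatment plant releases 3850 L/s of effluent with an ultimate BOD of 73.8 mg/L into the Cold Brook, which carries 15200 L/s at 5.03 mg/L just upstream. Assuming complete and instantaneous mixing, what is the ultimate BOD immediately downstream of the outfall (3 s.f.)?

Flow-weighted mixing: C = (Q_r C_r + Q_w C_w)/(Q_r + Q_w)
= (15200×5.03 + 3850×73.8)/(15200 + 3850) = 360600/19050 = 18.93 mg/L.

18.9 mg/L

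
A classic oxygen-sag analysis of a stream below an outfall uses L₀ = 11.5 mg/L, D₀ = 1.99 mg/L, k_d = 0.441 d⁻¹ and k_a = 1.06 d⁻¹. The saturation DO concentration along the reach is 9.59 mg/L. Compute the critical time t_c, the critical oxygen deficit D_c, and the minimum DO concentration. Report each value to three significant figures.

t_c ≈ 0.967 d; D_c ≈ 3.12 mg/L; min DO ≈ 6.47 mg/L

With k_a/k_d = 2.404 and 1 − D₀(k_a−k_d)/(k_d L₀) = 0.7571,
t_c = ln(2.404 × 0.7571) / (1.06 − 0.441) = ln(1.820) / 0.6190 = 0.5987/0.6190 = 0.9673 d.
D_c = (k_d/k_a) L₀ e^(−k_d t_c) = (0.441/1.06) × 11.5 × e^(−0.441×0.9673) = 0.4160 × 11.5 × 0.6527 = 3.123 mg/L.
Minimum DO = C_s − D_c = 9.59 − 3.123 = 6.467 mg/L.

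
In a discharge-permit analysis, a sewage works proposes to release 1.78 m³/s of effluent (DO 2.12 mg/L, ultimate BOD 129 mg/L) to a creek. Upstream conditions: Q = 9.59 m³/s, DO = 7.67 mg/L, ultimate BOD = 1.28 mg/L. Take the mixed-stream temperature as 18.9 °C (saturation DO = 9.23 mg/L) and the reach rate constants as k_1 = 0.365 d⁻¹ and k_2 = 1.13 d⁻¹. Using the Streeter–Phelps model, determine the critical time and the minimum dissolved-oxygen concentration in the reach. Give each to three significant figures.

t_c ≈ 1.12 d; minimum DO ≈ 4.66 mg/L

Mixed DO = (9.59×7.67 + 1.78×2.12)/(9.59+1.78) = 77.33/11.37 = 6.801 mg/L.
Mixed L₀ = (9.59×1.28 + 1.78×129)/(11.37) = 241.9/11.37 = 21.27 mg/L.
Initial deficit D₀ = C_s − DO₀ = 9.23 − 6.801 = 2.429 mg/L.
t_c = (1/0.7650) ln[(1.13/0.365)(1 − 2.429×0.7650/(0.365×21.27))] = 1.307 × ln(2.355) = 1.120 d.
D_c = (0.365/1.13) × 21.27 × e^(−0.365×1.120) = 0.3230 × 21.27 × 0.6645 = 4.567 mg/L.
Minimum DO = 9.23 − 4.567 = 4.663 mg/L.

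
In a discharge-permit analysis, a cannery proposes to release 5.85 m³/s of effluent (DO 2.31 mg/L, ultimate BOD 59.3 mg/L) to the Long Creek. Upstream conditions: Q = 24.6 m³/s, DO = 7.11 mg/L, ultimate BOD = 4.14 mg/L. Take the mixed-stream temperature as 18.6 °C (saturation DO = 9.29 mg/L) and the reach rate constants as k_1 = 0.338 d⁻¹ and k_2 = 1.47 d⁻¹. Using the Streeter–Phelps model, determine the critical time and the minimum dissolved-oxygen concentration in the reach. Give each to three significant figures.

Mixed DO = (24.6×7.11 + 5.85×2.31)/(24.6+5.85) = 188.4/30.45 = 6.188 mg/L.
Mixed L₀ = (24.6×4.14 + 5.85×59.3)/(30.45) = 448.7/30.45 = 14.74 mg/L.
Initial deficit D₀ = C_s − DO₀ = 9.29 − 6.188 = 3.102 mg/L.
t_c = (1/1.132) ln[(1.47/0.338)(1 − 3.102×1.132/(0.338×14.74))] = 0.8834 × ln(1.283) = 0.2202 d.
D_c = (0.338/1.47) × 14.74 × e^(−0.338×0.2202) = 0.2299 × 14.74 × 0.9283 = 3.146 mg/L.
Minimum DO = 9.29 − 3.146 = 6.144 mg/L.

t_c ≈ 0.220 d; minimum DO ≈ 6.14 mg/L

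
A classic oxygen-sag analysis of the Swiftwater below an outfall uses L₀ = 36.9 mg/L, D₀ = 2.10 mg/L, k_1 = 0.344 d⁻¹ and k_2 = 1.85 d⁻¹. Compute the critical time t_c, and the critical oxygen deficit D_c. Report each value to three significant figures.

t_c ≈ 0.927 d; D_c ≈ 4.99 mg/L

With k_2/k_1 = 5.378 and 1 − D₀(k_2−k_1)/(k_1 L₀) = 0.7509,
t_c = ln(5.378 × 0.7509) / (1.85 − 0.344) = ln(4.038) / 1.506 = 1.396/1.506 = 0.9268 d.
D_c = (k_1/k_2) L₀ e^(−k_1 t_c) = (0.344/1.85) × 36.9 × e^(−0.344×0.9268) = 0.1859 × 36.9 × 0.7270 = 4.988 mg/L.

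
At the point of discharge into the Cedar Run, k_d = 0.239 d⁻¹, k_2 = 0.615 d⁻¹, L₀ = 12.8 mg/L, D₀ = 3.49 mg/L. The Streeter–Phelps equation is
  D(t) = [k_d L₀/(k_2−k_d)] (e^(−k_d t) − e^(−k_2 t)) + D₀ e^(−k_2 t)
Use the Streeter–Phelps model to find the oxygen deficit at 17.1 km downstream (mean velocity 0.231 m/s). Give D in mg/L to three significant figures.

Travel time t = x/v = 17.1 km / (0.231 m/s) = 17100 m / 0.231 m/s = 74030 s = 0.8568 d.
k_d L₀/(k_2−k_d) = 0.239×12.8/(0.615−0.239) = 3.059/0.3760 = 8.136 mg/L.
e^(−k_d t) = e^(−0.239×0.8568) = 0.8148; e^(−k_2 t) = e^(−0.615×0.8568) = 0.5904.
D = 8.136 × (0.8148 − 0.5904) + 3.49 × 0.5904 = 1.826 + 2.061 = 3.886 mg/L.

D ≈ 3.89 mg/L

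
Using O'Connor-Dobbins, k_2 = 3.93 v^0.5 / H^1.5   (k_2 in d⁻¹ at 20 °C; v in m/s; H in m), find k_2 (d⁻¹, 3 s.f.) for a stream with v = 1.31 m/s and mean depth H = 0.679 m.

k_2 ≈ 8.04 d⁻¹

k_2 = 3.93 × 1.31^0.5 / 0.679^1.5 = 3.93 × 1.145 / 0.5595 = 8.039 d⁻¹.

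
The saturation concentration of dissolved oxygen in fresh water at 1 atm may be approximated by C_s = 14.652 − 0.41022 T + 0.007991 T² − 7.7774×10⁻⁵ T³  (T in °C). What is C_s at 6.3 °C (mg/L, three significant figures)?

C_s = 14.652 − 0.41022×6.3 + 0.007991×6.3² − 7.7774×10⁻⁵×6.3³ = 12.37 mg/L.

C_s ≈ 12.4 mg/L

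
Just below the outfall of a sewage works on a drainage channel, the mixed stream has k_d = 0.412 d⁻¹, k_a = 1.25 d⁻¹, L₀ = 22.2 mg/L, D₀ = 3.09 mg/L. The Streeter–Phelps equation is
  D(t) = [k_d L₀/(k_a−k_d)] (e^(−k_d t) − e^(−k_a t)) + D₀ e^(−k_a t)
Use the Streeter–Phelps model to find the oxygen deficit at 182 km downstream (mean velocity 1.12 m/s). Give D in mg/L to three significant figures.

Travel time t = x/v = 182 km / (1.12 m/s) = 182000 m / 1.12 m/s = 162500 s = 1.881 d.
k_d L₀/(k_a−k_d) = 0.412×22.2/(1.25−0.412) = 9.146/0.8380 = 10.91 mg/L.
e^(−k_d t) = e^(−0.412×1.881) = 0.4608; e^(−k_a t) = e^(−1.25×1.881) = 0.09528.
D = 10.91 × (0.4608 − 0.09528) + 3.09 × 0.09528 = 3.989 + 0.2944 = 4.283 mg/L.

D ≈ 4.28 mg/L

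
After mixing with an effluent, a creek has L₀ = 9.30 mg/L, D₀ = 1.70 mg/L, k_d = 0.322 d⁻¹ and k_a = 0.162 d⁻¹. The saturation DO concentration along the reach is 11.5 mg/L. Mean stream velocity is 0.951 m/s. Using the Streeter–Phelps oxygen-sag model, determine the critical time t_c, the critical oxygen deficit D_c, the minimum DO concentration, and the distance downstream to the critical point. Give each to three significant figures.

t_c ≈ 3.75 d; D_c ≈ 5.53 mg/L; min DO ≈ 5.97 mg/L; x_c ≈ 308 km

t_c = [1/(k_a−k_d)] ln[(k_a/k_d)(1 − D₀(k_a−k_d)/(k_d L₀))]
= [1/(0.162−0.322)] ln[(0.162/0.322)(1 − 1.70×-0.1600/(0.322×9.30))]
= (1/-0.1600) ln[0.5031 × 1.091] = -6.250 × ln(0.5488) = -6.250 × -0.6000 = 3.750 d.
D_c = (k_d/k_a) L₀ e^(−k_d t_c) = (0.322/0.162) × 9.30 × e^(−0.322×3.750) = 1.988 × 9.30 × 0.2989 = 5.526 mg/L.
Minimum DO = C_s − D_c = 11.5 − 5.526 = 5.974 mg/L.
x_c = v t_c = 0.951 m/s × 3.750 d × 86400 s/d = 308100 m ≈ 308 km.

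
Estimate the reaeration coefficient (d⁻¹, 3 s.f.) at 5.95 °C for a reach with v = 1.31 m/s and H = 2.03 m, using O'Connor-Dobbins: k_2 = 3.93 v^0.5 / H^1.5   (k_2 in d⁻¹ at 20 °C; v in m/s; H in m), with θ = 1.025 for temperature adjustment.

k_2 ≈ 1.10 d⁻¹

k_2(20) = 3.93 × 1.31^0.5 / 2.03^1.5 = 3.93 × 1.145 / 2.892 = 1.555 d⁻¹.
k_2(5.95) = 1.555 × 1.025^(5.95−20) = 1.555 × 0.7069 = 1.099 d⁻¹.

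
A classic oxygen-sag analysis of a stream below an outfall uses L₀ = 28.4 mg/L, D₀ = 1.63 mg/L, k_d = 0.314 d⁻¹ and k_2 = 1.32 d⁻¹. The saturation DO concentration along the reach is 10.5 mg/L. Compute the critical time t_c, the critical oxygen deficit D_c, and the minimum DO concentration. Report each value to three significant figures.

At the critical point dD/dt = 0, so k_d L₀ e^(−k_d t) = k_2 D. Substituting D(t) from the Streeter–Phelps equation and solving for t gives
t_c = ln[(k_2/k_d)(1 − D₀(k_2−k_d)/(k_d L₀))] / (k_2−k_d).
Here k_2−k_d = 1.006 d⁻¹ and 1 − D₀(k_2−k_d)/(k_d L₀) = 1 − 1.63×1.006/(0.314×28.4) = 0.8161, so
t_c = ln(4.204 × 0.8161) / 1.006 = 1.233 / 1.006 = 1.225 d.
L(t_c) = L₀ e^(−k_d t_c) = 28.4 × 0.6806 = 19.33 mg/L, and at the critical point k_2 D_c = k_d L, so D_c = (0.314/1.32) × 19.33 = 4.598 mg/L.
Minimum DO = C_s − D_c = 10.5 − 4.598 = 5.902 mg/L.

t_c ≈ 1.23 d; D_c ≈ 4.60 mg/L; min DO ≈ 5.90 mg/L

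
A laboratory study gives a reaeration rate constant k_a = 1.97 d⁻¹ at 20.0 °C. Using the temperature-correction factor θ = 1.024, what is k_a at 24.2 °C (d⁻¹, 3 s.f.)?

k_a(T₂) = k_a(T₁) · θ^(T₂−T₁) = 1.97 × 1.024^(24.2−20.0)
= 1.97 × 1.024^4.20 = 1.97 × 1.105 = 2.176 d⁻¹.

k_a ≈ 2.18 d⁻¹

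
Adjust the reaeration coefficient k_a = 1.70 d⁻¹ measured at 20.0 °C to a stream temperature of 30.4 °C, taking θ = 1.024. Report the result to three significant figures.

k_a ≈ 2.18 d⁻¹

k_a(T₂) = k_a(T₁) · θ^(T₂−T₁) = 1.70 × 1.024^(30.4−20.0)
= 1.70 × 1.024^10.4 = 1.70 × 1.280 = 2.176 d⁻¹.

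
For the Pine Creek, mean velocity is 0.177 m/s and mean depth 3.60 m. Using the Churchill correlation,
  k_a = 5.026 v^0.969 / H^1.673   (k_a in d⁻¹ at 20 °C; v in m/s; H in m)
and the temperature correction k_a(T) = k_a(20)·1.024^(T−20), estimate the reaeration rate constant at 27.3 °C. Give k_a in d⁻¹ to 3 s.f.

k_a ≈ 0.131 d⁻¹

k_a(20) = 5.026 × 0.177^0.969 / 3.60^1.673 = 5.026 × 0.1868 / 8.525 = 0.1101 d⁻¹.
k_a(27.3) = 0.1101 × 1.024^(27.3−20) = 0.1101 × 1.189 = 0.1309 d⁻¹.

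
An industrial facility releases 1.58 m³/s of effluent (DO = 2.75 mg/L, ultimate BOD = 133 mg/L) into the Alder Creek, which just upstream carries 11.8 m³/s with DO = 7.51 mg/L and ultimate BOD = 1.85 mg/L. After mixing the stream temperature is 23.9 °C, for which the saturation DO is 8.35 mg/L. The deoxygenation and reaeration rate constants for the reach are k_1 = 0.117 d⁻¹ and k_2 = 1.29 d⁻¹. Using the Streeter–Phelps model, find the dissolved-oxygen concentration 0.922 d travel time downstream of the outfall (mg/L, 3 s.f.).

DO ≈ 6.90 mg/L

Mixed DO = (11.8×7.51 + 1.58×2.75)/(11.8+1.58) = 92.96/13.38 = 6.948 mg/L.
Mixed L₀ = (11.8×1.85 + 1.58×133)/(13.38) = 232.0/13.38 = 17.34 mg/L.
Initial deficit D₀ = C_s − DO₀ = 8.35 − 6.948 = 1.402 mg/L.
D(0.922) = [0.117×17.34/(1.29−0.117)](e^(−0.117×0.922) − e^(−1.29×0.922)) + 1.402 e^(−1.29×0.922)
= 1.729 × (0.8977 − 0.3044) + 1.402 × 0.3044 = 1.453 mg/L.
DO = 8.35 − 1.453 = 6.897 mg/L.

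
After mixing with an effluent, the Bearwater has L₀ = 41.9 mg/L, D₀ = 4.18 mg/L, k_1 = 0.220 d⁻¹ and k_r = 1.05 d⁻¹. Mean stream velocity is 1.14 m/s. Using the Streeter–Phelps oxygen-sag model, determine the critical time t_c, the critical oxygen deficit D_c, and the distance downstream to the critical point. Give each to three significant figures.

At the critical point dD/dt = 0, so k_1 L₀ e^(−k_1 t) = k_r D. Substituting D(t) from the Streeter–Phelps equation and solving for t gives
t_c = ln[(k_r/k_1)(1 − D₀(k_r−k_1)/(k_1 L₀))] / (k_r−k_1).
Here k_r−k_1 = 0.8300 d⁻¹ and 1 − D₀(k_r−k_1)/(k_1 L₀) = 1 − 4.18×0.8300/(0.220×41.9) = 0.6236, so
t_c = ln(4.773 × 0.6236) / 0.8300 = 1.091 / 0.8300 = 1.314 d.
L(t_c) = L₀ e^(−k_1 t_c) = 41.9 × 0.7489 = 31.38 mg/L, and at the critical point k_r D_c = k_1 L, so D_c = (0.220/1.05) × 31.38 = 6.575 mg/L.
x_c = v t_c = 1.14 m/s × 1.314 d × 86400 s/d = 129400 m ≈ 129 km.

t_c ≈ 1.31 d; D_c ≈ 6.57 mg/L; x_c ≈ 129 km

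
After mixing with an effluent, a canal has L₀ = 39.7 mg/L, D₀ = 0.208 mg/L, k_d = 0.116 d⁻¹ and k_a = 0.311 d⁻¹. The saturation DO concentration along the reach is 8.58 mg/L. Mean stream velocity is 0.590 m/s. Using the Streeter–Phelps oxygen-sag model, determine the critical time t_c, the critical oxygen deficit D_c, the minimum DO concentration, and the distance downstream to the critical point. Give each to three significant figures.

t_c = [1/(k_a−k_d)] ln[(k_a/k_d)(1 − D₀(k_a−k_d)/(k_d L₀))]
= [1/(0.311−0.116)] ln[(0.311/0.116)(1 − 0.208×0.1950/(0.116×39.7))]
= (1/0.1950) ln[2.681 × 0.9912] = 5.128 × ln(2.657) = 5.128 × 0.9774 = 5.012 d.
D_c = (k_d/k_a) L₀ e^(−k_d t_c) = (0.116/0.311) × 39.7 × e^(−0.116×5.012) = 0.3730 × 39.7 × 0.5591 = 8.279 mg/L.
Minimum DO = C_s − D_c = 8.58 − 8.279 = 0.3008 mg/L.
x_c = v t_c = 0.590 m/s × 5.012 d × 86400 s/d = 255500 m ≈ 255 km.

t_c ≈ 5.01 d; D_c ≈ 8.28 mg/L; min DO ≈ 0.301 mg/L; x_c ≈ 255 km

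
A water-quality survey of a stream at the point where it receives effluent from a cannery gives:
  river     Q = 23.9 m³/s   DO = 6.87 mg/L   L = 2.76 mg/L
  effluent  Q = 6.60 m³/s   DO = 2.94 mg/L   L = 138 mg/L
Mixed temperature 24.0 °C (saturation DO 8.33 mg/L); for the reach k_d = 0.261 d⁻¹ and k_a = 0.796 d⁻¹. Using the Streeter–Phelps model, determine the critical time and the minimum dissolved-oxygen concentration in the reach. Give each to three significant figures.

Mixed DO = (23.9×6.87 + 6.60×2.94)/(23.9+6.60) = 183.6/30.50 = 6.020 mg/L.
Mixed L₀ = (23.9×2.76 + 6.60×138)/(30.50) = 976.8/30.50 = 32.03 mg/L.
Initial deficit D₀ = C_s − DO₀ = 8.33 − 6.020 = 2.310 mg/L.
t_c = (1/0.5350) ln[(0.796/0.261)(1 − 2.310×0.5350/(0.261×32.03))] = 1.869 × ln(2.599) = 1.785 d.
D_c = (0.261/0.796) × 32.03 × e^(−0.261×1.785) = 0.3279 × 32.03 × 0.6276 = 6.590 mg/L.
Minimum DO = 8.33 − 6.590 = 1.740 mg/L.

t_c ≈ 1.79 d; minimum DO ≈ 1.74 mg/L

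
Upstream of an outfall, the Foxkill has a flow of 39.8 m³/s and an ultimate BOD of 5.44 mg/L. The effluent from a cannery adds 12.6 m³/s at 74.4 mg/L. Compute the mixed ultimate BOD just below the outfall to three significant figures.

22.0 mg/L

Flow-weighted mixing: C = (Q_r C_r + Q_w C_w)/(Q_r + Q_w)
= (39.8×5.44 + 12.6×74.4)/(39.8 + 12.6) = 1154/52.40 = 22.02 mg/L.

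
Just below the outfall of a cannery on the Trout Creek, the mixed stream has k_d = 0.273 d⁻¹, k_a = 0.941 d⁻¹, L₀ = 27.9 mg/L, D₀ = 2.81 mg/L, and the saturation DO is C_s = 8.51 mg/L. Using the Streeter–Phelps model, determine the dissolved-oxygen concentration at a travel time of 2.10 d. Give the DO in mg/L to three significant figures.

DO ≈ 3.27 mg/L

k_d L₀/(k_a−k_d) = 0.273×27.9/(0.941−0.273) = 7.617/0.6680 = 11.40 mg/L.
e^(−k_d t) = e^(−0.273×2.100) = 0.5637; e^(−k_a t) = e^(−0.941×2.100) = 0.1386.
D = 11.40 × (0.5637 − 0.1386) + 2.81 × 0.1386 = 4.847 + 0.3895 = 5.236 mg/L.
DO = C_s − D = 8.51 − 5.236 = 3.274 mg/L.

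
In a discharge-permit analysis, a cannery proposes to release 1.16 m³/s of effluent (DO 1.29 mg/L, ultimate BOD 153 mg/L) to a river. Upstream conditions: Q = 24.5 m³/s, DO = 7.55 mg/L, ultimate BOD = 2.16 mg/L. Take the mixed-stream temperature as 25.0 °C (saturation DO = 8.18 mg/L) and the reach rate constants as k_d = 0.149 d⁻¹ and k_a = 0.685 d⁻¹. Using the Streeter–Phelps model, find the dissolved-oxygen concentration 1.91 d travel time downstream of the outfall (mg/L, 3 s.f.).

DO ≈ 6.73 mg/L

Mixed DO = (24.5×7.55 + 1.16×1.29)/(24.5+1.16) = 186.5/25.66 = 7.267 mg/L.
Mixed L₀ = (24.5×2.16 + 1.16×153)/(25.66) = 230.4/25.66 = 8.979 mg/L.
Initial deficit D₀ = C_s − DO₀ = 8.18 − 7.267 = 0.9130 mg/L.
D(1.91) = [0.149×8.979/(0.685−0.149)](e^(−0.149×1.91) − e^(−0.685×1.91)) + 0.9130 e^(−0.685×1.91)
= 2.496 × (0.7523 − 0.2703) + 0.9130 × 0.2703 = 1.450 mg/L.
DO = 8.18 − 1.450 = 6.730 mg/L.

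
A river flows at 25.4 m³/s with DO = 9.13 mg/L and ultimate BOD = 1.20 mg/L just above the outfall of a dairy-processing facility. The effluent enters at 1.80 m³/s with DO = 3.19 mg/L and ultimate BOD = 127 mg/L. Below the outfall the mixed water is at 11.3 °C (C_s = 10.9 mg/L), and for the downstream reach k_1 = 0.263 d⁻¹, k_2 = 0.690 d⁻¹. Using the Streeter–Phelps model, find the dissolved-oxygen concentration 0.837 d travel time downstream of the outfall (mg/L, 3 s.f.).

DO ≈ 8.27 mg/L

Mixed DO = (25.4×9.13 + 1.80×3.19)/(25.4+1.80) = 237.6/27.20 = 8.737 mg/L.
Mixed L₀ = (25.4×1.20 + 1.80×127)/(27.20) = 259.1/27.20 = 9.525 mg/L.
Initial deficit D₀ = C_s − DO₀ = 10.9 − 8.737 = 2.163 mg/L.
D(0.837) = [0.263×9.525/(0.690−0.263)](e^(−0.263×0.837) − e^(−0.690×0.837)) + 2.163 e^(−0.690×0.837)
= 5.867 × (0.8024 − 0.5613) + 2.163 × 0.5613 = 2.629 mg/L.
DO = 10.9 − 2.629 = 8.271 mg/L.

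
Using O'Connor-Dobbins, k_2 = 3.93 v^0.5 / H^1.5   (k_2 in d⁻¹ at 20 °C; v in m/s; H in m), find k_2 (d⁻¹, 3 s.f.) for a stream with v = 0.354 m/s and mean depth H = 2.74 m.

k_2 ≈ 0.516 d⁻¹

k_2 = 3.93 × 0.354^0.5 / 2.74^1.5 = 3.93 × 0.5950 / 4.536 = 0.5155 d⁻¹.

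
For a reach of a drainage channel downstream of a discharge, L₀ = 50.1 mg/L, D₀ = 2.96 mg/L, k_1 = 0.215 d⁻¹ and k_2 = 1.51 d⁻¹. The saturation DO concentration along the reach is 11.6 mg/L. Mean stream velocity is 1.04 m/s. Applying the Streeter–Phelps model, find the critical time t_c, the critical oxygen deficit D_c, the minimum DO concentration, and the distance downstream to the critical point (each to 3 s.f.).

With k_2/k_1 = 7.023 and 1 − D₀(k_2−k_1)/(k_1 L₀) = 0.6441,
t_c = ln(7.023 × 0.6441) / (1.51 − 0.215) = ln(4.524) / 1.295 = 1.509/1.295 = 1.166 d.
L(t_c) = L₀ e^(−k_1 t_c) = 50.1 × 0.7783 = 38.99 mg/L, and at the critical point k_2 D_c = k_1 L, so D_c = (0.215/1.51) × 38.99 = 5.552 mg/L.
Minimum DO = C_s − D_c = 11.6 − 5.552 = 6.048 mg/L.
x_c = v t_c = 1.04 m/s × 1.166 d × 86400 s/d = 104700 m ≈ 105 km.

t_c ≈ 1.17 d; D_c ≈ 5.55 mg/L; min DO ≈ 6.05 mg/L; x_c ≈ 105 km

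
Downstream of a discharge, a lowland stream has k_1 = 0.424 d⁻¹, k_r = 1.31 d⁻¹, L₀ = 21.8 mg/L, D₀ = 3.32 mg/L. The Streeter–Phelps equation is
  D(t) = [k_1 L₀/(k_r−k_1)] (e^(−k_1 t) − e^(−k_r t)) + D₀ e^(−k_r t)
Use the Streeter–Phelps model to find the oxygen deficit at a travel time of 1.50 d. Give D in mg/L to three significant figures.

k_1 L₀/(k_r−k_1) = 0.424×21.8/(1.31−0.424) = 9.243/0.8860 = 10.43 mg/L.
e^(−k_1 t) = e^(−0.424×1.500) = 0.5294; e^(−k_r t) = e^(−1.31×1.500) = 0.1402.
D = 10.43 × (0.5294 − 0.1402) + 3.32 × 0.1402 = 4.061 + 0.4653 = 4.526 mg/L.

D ≈ 4.53 mg/L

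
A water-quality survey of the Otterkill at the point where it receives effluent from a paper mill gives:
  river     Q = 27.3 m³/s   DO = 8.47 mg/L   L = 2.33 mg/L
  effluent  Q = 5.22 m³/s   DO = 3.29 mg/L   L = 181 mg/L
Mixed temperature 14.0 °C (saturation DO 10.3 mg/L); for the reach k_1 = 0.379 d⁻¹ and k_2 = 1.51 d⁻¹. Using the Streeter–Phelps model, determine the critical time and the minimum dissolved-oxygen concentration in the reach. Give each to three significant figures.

Mixed DO = (27.3×8.47 + 5.22×3.29)/(27.3+5.22) = 248.4/32.52 = 7.639 mg/L.
Mixed L₀ = (27.3×2.33 + 5.22×181)/(32.52) = 1008/32.52 = 31.01 mg/L.
Initial deficit D₀ = C_s − DO₀ = 10.3 − 7.639 = 2.661 mg/L.
t_c = (1/1.131) ln[(1.51/0.379)(1 − 2.661×1.131/(0.379×31.01))] = 0.8842 × ln(2.964) = 0.9606 d.
D_c = (0.379/1.51) × 31.01 × e^(−0.379×0.9606) = 0.2510 × 31.01 × 0.6948 = 5.408 mg/L.
Minimum DO = 10.3 − 5.408 = 4.892 mg/L.

t_c ≈ 0.961 d; minimum DO ≈ 4.89 mg/L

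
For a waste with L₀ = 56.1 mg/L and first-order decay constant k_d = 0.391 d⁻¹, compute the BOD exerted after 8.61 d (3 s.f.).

y ≈ 54.2 mg/L

y_t = L₀(1 − e^(−k_d t)) = 56.1 × (1 − e^(−0.391×8.61))
= 56.1 × (1 − 0.03451) = 56.1 × 0.9655 = 54.16 mg/L.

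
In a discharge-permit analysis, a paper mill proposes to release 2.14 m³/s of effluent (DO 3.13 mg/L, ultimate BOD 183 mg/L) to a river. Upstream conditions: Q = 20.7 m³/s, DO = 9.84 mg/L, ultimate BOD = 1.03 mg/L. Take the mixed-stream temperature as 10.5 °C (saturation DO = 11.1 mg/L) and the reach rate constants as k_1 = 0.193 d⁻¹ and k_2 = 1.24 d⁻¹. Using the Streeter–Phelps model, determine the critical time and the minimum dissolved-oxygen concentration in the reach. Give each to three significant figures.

t_c ≈ 0.978 d; minimum DO ≈ 8.77 mg/L

Mixed DO = (20.7×9.84 + 2.14×3.13)/(20.7+2.14) = 210.4/22.84 = 9.211 mg/L.
Mixed L₀ = (20.7×1.03 + 2.14×183)/(22.84) = 412.9/22.84 = 18.08 mg/L.
Initial deficit D₀ = C_s − DO₀ = 11.1 − 9.211 = 1.889 mg/L.
t_c = (1/1.047) ln[(1.24/0.193)(1 − 1.889×1.047/(0.193×18.08))] = 0.9551 × ln(2.784) = 0.9779 d.
D_c = (0.193/1.24) × 18.08 × e^(−0.193×0.9779) = 0.1556 × 18.08 × 0.8280 = 2.330 mg/L.
Minimum DO = 11.1 − 2.330 = 8.770 mg/L.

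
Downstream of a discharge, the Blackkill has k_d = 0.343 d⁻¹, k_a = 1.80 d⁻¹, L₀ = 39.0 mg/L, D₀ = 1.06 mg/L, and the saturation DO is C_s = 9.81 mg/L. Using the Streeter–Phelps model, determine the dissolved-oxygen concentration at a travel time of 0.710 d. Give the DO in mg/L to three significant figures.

DO ≈ 4.88 mg/L

k_d L₀/(k_a−k_d) = 0.343×39.0/(1.80−0.343) = 13.38/1.457 = 9.181 mg/L.
e^(−k_d t) = e^(−0.343×0.7100) = 0.7839; e^(−k_a t) = e^(−1.80×0.7100) = 0.2786.
D = 9.181 × (0.7839 − 0.2786) + 1.06 × 0.2786 = 4.639 + 0.2953 = 4.934 mg/L.
DO = C_s − D = 9.81 − 4.934 = 4.876 mg/L.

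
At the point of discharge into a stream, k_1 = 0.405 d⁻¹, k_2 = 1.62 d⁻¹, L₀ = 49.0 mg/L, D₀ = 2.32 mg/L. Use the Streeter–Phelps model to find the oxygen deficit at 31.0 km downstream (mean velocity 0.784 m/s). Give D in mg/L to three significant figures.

Travel time t = x/v = 31.0 km / (0.784 m/s) = 31000 m / 0.784 m/s = 39540 s = 0.4576 d.
k_1 L₀/(k_2−k_1) = 0.405×49.0/(1.62−0.405) = 19.85/1.215 = 16.33 mg/L.
e^(−k_1 t) = e^(−0.405×0.4576) = 0.8308; e^(−k_2 t) = e^(−1.62×0.4576) = 0.4765.
D = 16.33 × (0.8308 − 0.4765) + 2.32 × 0.4765 = 5.788 + 1.105 = 6.893 mg/L.

D ≈ 6.89 mg/L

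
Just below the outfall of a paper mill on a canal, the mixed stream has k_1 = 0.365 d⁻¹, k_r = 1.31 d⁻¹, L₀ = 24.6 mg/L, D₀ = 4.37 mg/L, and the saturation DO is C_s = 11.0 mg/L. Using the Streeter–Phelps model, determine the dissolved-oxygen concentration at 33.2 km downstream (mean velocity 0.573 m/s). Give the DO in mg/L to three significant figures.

DO ≈ 5.69 mg/L

Travel time t = x/v = 33.2 km / (0.573 m/s) = 33200 m / 0.573 m/s = 57940 s = 0.6706 d.
k_1 L₀/(k_r−k_1) = 0.365×24.6/(1.31−0.365) = 8.979/0.9450 = 9.502 mg/L.
e^(−k_1 t) = e^(−0.365×0.6706) = 0.7829; e^(−k_r t) = e^(−1.31×0.6706) = 0.4154.
D = 9.502 × (0.7829 − 0.4154) + 4.37 × 0.4154 = 3.492 + 1.815 = 5.307 mg/L.
DO = C_s − D = 11.0 − 5.307 = 5.693 mg/L.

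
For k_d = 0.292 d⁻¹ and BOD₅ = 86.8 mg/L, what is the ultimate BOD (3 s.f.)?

L₀ ≈ 113 mg/L

BOD₅ = L₀(1 − e^(−5k_d)) ⇒ L₀ = BOD₅ / (1 − e^(−5×0.292))
= 86.8 / (1 − 0.2322) = 86.8 / 0.7678 = 113.1 mg/L.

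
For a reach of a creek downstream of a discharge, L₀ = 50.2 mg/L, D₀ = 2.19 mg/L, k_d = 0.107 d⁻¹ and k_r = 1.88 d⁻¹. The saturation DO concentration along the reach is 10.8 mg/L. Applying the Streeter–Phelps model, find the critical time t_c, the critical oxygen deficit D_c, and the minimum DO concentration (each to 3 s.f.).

t_c = [1/(k_r−k_d)] ln[(k_r/k_d)(1 − D₀(k_r−k_d)/(k_d L₀))]
= [1/(1.88−0.107)] ln[(1.88/0.107)(1 − 2.19×1.773/(0.107×50.2))]
= (1/1.773) ln[17.57 × 0.2771] = 0.5640 × ln(4.869) = 0.5640 × 1.583 = 0.8928 d.
D_c = (k_d/k_r) L₀ e^(−k_d t_c) = (0.107/1.88) × 50.2 × e^(−0.107×0.8928) = 0.05691 × 50.2 × 0.9089 = 2.597 mg/L.
Minimum DO = C_s − D_c = 10.8 − 2.597 = 8.203 mg/L.

t_c ≈ 0.893 d; D_c ≈ 2.60 mg/L; min DO ≈ 8.20 mg/L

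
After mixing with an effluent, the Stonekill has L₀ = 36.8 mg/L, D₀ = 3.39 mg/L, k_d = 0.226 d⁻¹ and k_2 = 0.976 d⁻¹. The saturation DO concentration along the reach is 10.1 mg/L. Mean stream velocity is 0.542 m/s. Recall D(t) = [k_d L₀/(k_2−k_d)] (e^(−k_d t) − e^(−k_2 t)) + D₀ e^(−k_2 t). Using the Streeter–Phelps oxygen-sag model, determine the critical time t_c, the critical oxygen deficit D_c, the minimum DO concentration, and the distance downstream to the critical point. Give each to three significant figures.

t_c ≈ 1.46 d; D_c ≈ 6.12 mg/L; min DO ≈ 3.98 mg/L; x_c ≈ 68.6 km

At the critical point dD/dt = 0, so k_d L₀ e^(−k_d t) = k_2 D. Substituting D(t) from the Streeter–Phelps equation and solving for t gives
t_c = ln[(k_2/k_d)(1 − D₀(k_2−k_d)/(k_d L₀))] / (k_2−k_d).
Here k_2−k_d = 0.7500 d⁻¹ and 1 − D₀(k_2−k_d)/(k_d L₀) = 1 − 3.39×0.7500/(0.226×36.8) = 0.6943, so
t_c = ln(4.319 × 0.6943) / 0.7500 = 1.098 / 0.7500 = 1.464 d.
D_c = (k_d/k_2) L₀ e^(−k_d t_c) = (0.226/0.976) × 36.8 × e^(−0.226×1.464) = 0.2316 × 36.8 × 0.7183 = 6.121 mg/L.
Minimum DO = C_s − D_c = 10.1 − 6.121 = 3.979 mg/L.
x_c = v t_c = 0.542 m/s × 1.464 d × 86400 s/d = 68560 m ≈ 68.6 km.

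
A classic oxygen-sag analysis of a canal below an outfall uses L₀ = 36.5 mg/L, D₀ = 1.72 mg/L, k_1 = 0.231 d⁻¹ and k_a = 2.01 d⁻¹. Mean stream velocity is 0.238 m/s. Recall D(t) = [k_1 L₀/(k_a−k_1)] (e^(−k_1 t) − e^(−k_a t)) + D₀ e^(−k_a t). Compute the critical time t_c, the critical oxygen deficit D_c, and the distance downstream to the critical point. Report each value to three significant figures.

t_c ≈ 0.963 d; D_c ≈ 3.36 mg/L; x_c ≈ 19.8 km

With k_a/k_1 = 8.701 and 1 − D₀(k_a−k_1)/(k_1 L₀) = 0.6371,
t_c = ln(8.701 × 0.6371) / (2.01 − 0.231) = ln(5.544) / 1.779 = 1.713/1.779 = 0.9627 d.
D_c = (k_1/k_a) L₀ e^(−k_1 t_c) = (0.231/2.01) × 36.5 × e^(−0.231×0.9627) = 0.1149 × 36.5 × 0.8006 = 3.358 mg/L.
x_c = v t_c = 0.238 m/s × 0.9627 d × 86400 s/d = 19800 m ≈ 19.8 km.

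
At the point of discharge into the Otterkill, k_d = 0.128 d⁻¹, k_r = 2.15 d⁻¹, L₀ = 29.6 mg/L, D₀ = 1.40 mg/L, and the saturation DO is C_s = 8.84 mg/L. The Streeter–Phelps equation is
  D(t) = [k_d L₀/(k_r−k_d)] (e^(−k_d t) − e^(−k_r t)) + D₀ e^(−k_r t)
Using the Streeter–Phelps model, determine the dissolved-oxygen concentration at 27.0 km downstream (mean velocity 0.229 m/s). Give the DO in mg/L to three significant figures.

Travel time t = x/v = 27.0 km / (0.229 m/s) = 27000 m / 0.229 m/s = 117900 s = 1.365 d.
k_d L₀/(k_r−k_d) = 0.128×29.6/(2.15−0.128) = 3.789/2.022 = 1.874 mg/L.
e^(−k_d t) = e^(−0.128×1.365) = 0.8397; e^(−k_r t) = e^(−2.15×1.365) = 0.05319.
D = 1.874 × (0.8397 − 0.05319) + 1.40 × 0.05319 = 1.474 + 0.07446 = 1.548 mg/L.
DO = C_s − D = 8.84 − 1.548 = 7.292 mg/L.

DO ≈ 7.29 mg/L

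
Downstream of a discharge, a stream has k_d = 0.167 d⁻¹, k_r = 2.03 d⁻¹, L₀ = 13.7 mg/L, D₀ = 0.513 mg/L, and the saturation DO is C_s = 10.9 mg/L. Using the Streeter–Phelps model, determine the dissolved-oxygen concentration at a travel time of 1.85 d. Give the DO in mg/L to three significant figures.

DO ≈ 10.0 mg/L

k_d L₀/(k_r−k_d) = 0.167×13.7/(2.03−0.167) = 2.288/1.863 = 1.228 mg/L.
e^(−k_d t) = e^(−0.167×1.850) = 0.7342; e^(−k_r t) = e^(−2.03×1.850) = 0.02339.
D = 1.228 × (0.7342 − 0.02339) + 0.513 × 0.02339 = 0.8729 + 0.01200 = 0.8849 mg/L.
DO = C_s − D = 10.9 − 0.8849 = 10.02 mg/L.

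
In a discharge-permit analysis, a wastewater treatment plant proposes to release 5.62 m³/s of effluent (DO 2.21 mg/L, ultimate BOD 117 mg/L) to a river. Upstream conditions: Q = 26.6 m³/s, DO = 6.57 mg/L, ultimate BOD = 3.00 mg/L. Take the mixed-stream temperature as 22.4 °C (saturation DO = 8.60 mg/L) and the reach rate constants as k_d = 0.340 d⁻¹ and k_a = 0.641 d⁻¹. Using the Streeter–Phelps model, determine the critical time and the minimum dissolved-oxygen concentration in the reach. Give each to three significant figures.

Mixed DO = (26.6×6.57 + 5.62×2.21)/(26.6+5.62) = 187.2/32.22 = 5.810 mg/L.
Mixed L₀ = (26.6×3.00 + 5.62×117)/(32.22) = 737.3/32.22 = 22.88 mg/L.
Initial deficit D₀ = C_s − DO₀ = 8.60 − 5.810 = 2.790 mg/L.
t_c = (1/0.3010) ln[(0.641/0.340)(1 − 2.790×0.3010/(0.340×22.88))] = 3.322 × ln(1.682) = 1.727 d.
D_c = (0.340/0.641) × 22.88 × e^(−0.340×1.727) = 0.5304 × 22.88 × 0.5559 = 6.748 mg/L.
Minimum DO = 8.60 − 6.748 = 1.852 mg/L.

t_c ≈ 1.73 d; minimum DO ≈ 1.85 mg/L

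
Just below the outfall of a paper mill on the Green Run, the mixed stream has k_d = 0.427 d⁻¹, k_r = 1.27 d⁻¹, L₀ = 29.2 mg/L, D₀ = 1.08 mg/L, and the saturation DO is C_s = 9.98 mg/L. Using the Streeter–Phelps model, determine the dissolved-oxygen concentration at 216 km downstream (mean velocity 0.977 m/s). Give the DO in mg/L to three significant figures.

Travel time t = x/v = 216 km / (0.977 m/s) = 216000 m / 0.977 m/s = 221100 s = 2.559 d.
k_d L₀/(k_r−k_d) = 0.427×29.2/(1.27−0.427) = 12.47/0.8430 = 14.79 mg/L.
e^(−k_d t) = e^(−0.427×2.559) = 0.3353; e^(−k_r t) = e^(−1.27×2.559) = 0.03878.
D = 14.79 × (0.3353 − 0.03878) + 1.08 × 0.03878 = 4.386 + 0.04189 = 4.428 mg/L.
DO = C_s − D = 9.98 − 4.428 = 5.552 mg/L.

DO ≈ 5.55 mg/L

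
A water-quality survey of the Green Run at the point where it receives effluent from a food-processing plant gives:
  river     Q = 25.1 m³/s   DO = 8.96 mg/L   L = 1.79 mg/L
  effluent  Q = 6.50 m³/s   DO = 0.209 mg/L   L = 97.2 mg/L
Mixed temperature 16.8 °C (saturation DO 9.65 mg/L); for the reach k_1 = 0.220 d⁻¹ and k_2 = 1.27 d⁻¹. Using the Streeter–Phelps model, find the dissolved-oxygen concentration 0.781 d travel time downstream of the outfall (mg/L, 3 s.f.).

DO ≈ 6.61 mg/L

Mixed DO = (25.1×8.96 + 6.50×0.209)/(25.1+6.50) = 226.3/31.60 = 7.160 mg/L.
Mixed L₀ = (25.1×1.79 + 6.50×97.2)/(31.60) = 676.7/31.60 = 21.42 mg/L.
Initial deficit D₀ = C_s − DO₀ = 9.65 − 7.160 = 2.490 mg/L.
D(0.781) = [0.220×21.42/(1.27−0.220)](e^(−0.220×0.781) − e^(−1.27×0.781)) + 2.490 e^(−1.27×0.781)
= 4.487 × (0.8421 − 0.3709) + 2.490 × 0.3709 = 3.038 mg/L.
DO = 9.65 − 3.038 = 6.612 mg/L.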